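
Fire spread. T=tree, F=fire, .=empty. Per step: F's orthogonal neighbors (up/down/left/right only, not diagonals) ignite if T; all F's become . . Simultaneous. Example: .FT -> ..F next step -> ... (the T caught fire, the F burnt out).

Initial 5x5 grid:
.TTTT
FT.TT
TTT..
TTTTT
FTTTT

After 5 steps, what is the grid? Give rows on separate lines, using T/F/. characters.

Step 1: 4 trees catch fire, 2 burn out
  .TTTT
  .F.TT
  FTT..
  FTTTT
  .FTTT
Step 2: 4 trees catch fire, 4 burn out
  .FTTT
  ...TT
  .FT..
  .FTTT
  ..FTT
Step 3: 4 trees catch fire, 4 burn out
  ..FTT
  ...TT
  ..F..
  ..FTT
  ...FT
Step 4: 3 trees catch fire, 4 burn out
  ...FT
  ...TT
  .....
  ...FT
  ....F
Step 5: 3 trees catch fire, 3 burn out
  ....F
  ...FT
  .....
  ....F
  .....

....F
...FT
.....
....F
.....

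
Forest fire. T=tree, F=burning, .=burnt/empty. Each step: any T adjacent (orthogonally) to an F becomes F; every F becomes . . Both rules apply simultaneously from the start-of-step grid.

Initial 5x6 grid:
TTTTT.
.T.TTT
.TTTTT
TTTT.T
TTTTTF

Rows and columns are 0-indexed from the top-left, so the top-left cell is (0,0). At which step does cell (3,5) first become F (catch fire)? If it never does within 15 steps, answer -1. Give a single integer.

Step 1: cell (3,5)='F' (+2 fires, +1 burnt)
  -> target ignites at step 1
Step 2: cell (3,5)='.' (+2 fires, +2 burnt)
Step 3: cell (3,5)='.' (+4 fires, +2 burnt)
Step 4: cell (3,5)='.' (+4 fires, +4 burnt)
Step 5: cell (3,5)='.' (+5 fires, +4 burnt)
Step 6: cell (3,5)='.' (+3 fires, +5 burnt)
Step 7: cell (3,5)='.' (+2 fires, +3 burnt)
Step 8: cell (3,5)='.' (+1 fires, +2 burnt)
Step 9: cell (3,5)='.' (+1 fires, +1 burnt)
Step 10: cell (3,5)='.' (+0 fires, +1 burnt)
  fire out at step 10

1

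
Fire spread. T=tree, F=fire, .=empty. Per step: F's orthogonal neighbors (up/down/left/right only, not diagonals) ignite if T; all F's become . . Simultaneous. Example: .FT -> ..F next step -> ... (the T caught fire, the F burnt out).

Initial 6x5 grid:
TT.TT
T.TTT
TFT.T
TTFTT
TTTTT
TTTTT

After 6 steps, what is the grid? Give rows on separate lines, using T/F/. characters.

Step 1: 5 trees catch fire, 2 burn out
  TT.TT
  T.TTT
  F.F.T
  TF.FT
  TTFTT
  TTTTT
Step 2: 7 trees catch fire, 5 burn out
  TT.TT
  F.FTT
  ....T
  F...F
  TF.FT
  TTFTT
Step 3: 7 trees catch fire, 7 burn out
  FT.TT
  ...FT
  ....F
  .....
  F...F
  TF.FT
Step 4: 5 trees catch fire, 7 burn out
  .F.FT
  ....F
  .....
  .....
  .....
  F...F
Step 5: 1 trees catch fire, 5 burn out
  ....F
  .....
  .....
  .....
  .....
  .....
Step 6: 0 trees catch fire, 1 burn out
  .....
  .....
  .....
  .....
  .....
  .....

.....
.....
.....
.....
.....
.....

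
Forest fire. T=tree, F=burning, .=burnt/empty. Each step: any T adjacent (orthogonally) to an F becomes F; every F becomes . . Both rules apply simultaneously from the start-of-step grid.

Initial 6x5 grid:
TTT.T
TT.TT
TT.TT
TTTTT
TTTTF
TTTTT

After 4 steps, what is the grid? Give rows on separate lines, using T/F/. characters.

Step 1: 3 trees catch fire, 1 burn out
  TTT.T
  TT.TT
  TT.TT
  TTTTF
  TTTF.
  TTTTF
Step 2: 4 trees catch fire, 3 burn out
  TTT.T
  TT.TT
  TT.TF
  TTTF.
  TTF..
  TTTF.
Step 3: 5 trees catch fire, 4 burn out
  TTT.T
  TT.TF
  TT.F.
  TTF..
  TF...
  TTF..
Step 4: 5 trees catch fire, 5 burn out
  TTT.F
  TT.F.
  TT...
  TF...
  F....
  TF...

TTT.F
TT.F.
TT...
TF...
F....
TF...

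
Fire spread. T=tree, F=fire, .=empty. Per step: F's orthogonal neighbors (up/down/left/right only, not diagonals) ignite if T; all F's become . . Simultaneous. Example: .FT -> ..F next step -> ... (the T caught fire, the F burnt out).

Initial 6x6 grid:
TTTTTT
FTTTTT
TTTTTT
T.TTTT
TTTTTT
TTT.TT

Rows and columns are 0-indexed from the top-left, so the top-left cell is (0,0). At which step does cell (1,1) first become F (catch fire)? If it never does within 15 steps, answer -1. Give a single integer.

Step 1: cell (1,1)='F' (+3 fires, +1 burnt)
  -> target ignites at step 1
Step 2: cell (1,1)='.' (+4 fires, +3 burnt)
Step 3: cell (1,1)='.' (+4 fires, +4 burnt)
Step 4: cell (1,1)='.' (+6 fires, +4 burnt)
Step 5: cell (1,1)='.' (+6 fires, +6 burnt)
Step 6: cell (1,1)='.' (+5 fires, +6 burnt)
Step 7: cell (1,1)='.' (+2 fires, +5 burnt)
Step 8: cell (1,1)='.' (+2 fires, +2 burnt)
Step 9: cell (1,1)='.' (+1 fires, +2 burnt)
Step 10: cell (1,1)='.' (+0 fires, +1 burnt)
  fire out at step 10

1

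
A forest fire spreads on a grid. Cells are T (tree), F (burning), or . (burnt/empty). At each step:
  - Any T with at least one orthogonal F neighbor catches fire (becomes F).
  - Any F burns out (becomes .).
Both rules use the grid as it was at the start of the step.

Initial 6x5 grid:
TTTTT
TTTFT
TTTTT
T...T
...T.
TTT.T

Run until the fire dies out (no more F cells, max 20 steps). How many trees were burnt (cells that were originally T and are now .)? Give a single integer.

Step 1: +4 fires, +1 burnt (F count now 4)
Step 2: +5 fires, +4 burnt (F count now 5)
Step 3: +4 fires, +5 burnt (F count now 4)
Step 4: +2 fires, +4 burnt (F count now 2)
Step 5: +1 fires, +2 burnt (F count now 1)
Step 6: +0 fires, +1 burnt (F count now 0)
Fire out after step 6
Initially T: 21, now '.': 25
Total burnt (originally-T cells now '.'): 16

Answer: 16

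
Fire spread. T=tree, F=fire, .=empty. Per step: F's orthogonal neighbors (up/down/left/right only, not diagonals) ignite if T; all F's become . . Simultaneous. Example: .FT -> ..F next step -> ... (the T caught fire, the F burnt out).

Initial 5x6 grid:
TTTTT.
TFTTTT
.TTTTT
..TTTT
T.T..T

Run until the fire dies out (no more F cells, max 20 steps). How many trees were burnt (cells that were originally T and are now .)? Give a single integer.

Step 1: +4 fires, +1 burnt (F count now 4)
Step 2: +4 fires, +4 burnt (F count now 4)
Step 3: +4 fires, +4 burnt (F count now 4)
Step 4: +5 fires, +4 burnt (F count now 5)
Step 5: +2 fires, +5 burnt (F count now 2)
Step 6: +1 fires, +2 burnt (F count now 1)
Step 7: +1 fires, +1 burnt (F count now 1)
Step 8: +0 fires, +1 burnt (F count now 0)
Fire out after step 8
Initially T: 22, now '.': 29
Total burnt (originally-T cells now '.'): 21

Answer: 21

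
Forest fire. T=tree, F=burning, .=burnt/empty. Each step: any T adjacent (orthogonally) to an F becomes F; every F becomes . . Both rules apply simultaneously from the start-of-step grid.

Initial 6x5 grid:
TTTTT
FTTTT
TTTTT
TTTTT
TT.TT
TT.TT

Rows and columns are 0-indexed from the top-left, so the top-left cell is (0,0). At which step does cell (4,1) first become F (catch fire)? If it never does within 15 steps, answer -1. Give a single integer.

Step 1: cell (4,1)='T' (+3 fires, +1 burnt)
Step 2: cell (4,1)='T' (+4 fires, +3 burnt)
Step 3: cell (4,1)='T' (+5 fires, +4 burnt)
Step 4: cell (4,1)='F' (+6 fires, +5 burnt)
  -> target ignites at step 4
Step 5: cell (4,1)='.' (+4 fires, +6 burnt)
Step 6: cell (4,1)='.' (+2 fires, +4 burnt)
Step 7: cell (4,1)='.' (+2 fires, +2 burnt)
Step 8: cell (4,1)='.' (+1 fires, +2 burnt)
Step 9: cell (4,1)='.' (+0 fires, +1 burnt)
  fire out at step 9

4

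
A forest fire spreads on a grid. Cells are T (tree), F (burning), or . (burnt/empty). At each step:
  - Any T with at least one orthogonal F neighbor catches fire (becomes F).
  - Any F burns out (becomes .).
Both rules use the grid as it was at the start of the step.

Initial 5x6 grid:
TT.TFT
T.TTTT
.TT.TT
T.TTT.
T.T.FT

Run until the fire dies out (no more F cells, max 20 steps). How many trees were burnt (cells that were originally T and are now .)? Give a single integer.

Answer: 15

Derivation:
Step 1: +5 fires, +2 burnt (F count now 5)
Step 2: +4 fires, +5 burnt (F count now 4)
Step 3: +3 fires, +4 burnt (F count now 3)
Step 4: +2 fires, +3 burnt (F count now 2)
Step 5: +1 fires, +2 burnt (F count now 1)
Step 6: +0 fires, +1 burnt (F count now 0)
Fire out after step 6
Initially T: 20, now '.': 25
Total burnt (originally-T cells now '.'): 15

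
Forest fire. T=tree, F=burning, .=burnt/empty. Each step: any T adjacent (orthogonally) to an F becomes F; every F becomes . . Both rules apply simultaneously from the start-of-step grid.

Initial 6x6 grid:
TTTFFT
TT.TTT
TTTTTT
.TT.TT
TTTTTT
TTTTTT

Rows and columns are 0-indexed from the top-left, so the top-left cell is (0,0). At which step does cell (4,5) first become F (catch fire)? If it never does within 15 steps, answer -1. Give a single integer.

Step 1: cell (4,5)='T' (+4 fires, +2 burnt)
Step 2: cell (4,5)='T' (+4 fires, +4 burnt)
Step 3: cell (4,5)='T' (+5 fires, +4 burnt)
Step 4: cell (4,5)='T' (+5 fires, +5 burnt)
Step 5: cell (4,5)='F' (+6 fires, +5 burnt)
  -> target ignites at step 5
Step 6: cell (4,5)='.' (+4 fires, +6 burnt)
Step 7: cell (4,5)='.' (+2 fires, +4 burnt)
Step 8: cell (4,5)='.' (+1 fires, +2 burnt)
Step 9: cell (4,5)='.' (+0 fires, +1 burnt)
  fire out at step 9

5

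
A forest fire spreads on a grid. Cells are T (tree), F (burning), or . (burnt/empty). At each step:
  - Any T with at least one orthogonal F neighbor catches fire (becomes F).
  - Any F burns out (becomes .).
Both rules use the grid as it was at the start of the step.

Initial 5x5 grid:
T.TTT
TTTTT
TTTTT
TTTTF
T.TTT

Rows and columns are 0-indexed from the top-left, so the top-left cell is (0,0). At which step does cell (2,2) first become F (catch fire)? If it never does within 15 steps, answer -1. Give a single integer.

Step 1: cell (2,2)='T' (+3 fires, +1 burnt)
Step 2: cell (2,2)='T' (+4 fires, +3 burnt)
Step 3: cell (2,2)='F' (+5 fires, +4 burnt)
  -> target ignites at step 3
Step 4: cell (2,2)='.' (+4 fires, +5 burnt)
Step 5: cell (2,2)='.' (+4 fires, +4 burnt)
Step 6: cell (2,2)='.' (+1 fires, +4 burnt)
Step 7: cell (2,2)='.' (+1 fires, +1 burnt)
Step 8: cell (2,2)='.' (+0 fires, +1 burnt)
  fire out at step 8

3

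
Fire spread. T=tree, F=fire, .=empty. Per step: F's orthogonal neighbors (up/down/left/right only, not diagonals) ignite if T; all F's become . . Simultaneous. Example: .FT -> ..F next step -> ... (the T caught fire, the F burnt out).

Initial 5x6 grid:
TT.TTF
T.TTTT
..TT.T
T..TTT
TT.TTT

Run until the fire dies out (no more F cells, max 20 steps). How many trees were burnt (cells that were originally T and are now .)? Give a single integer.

Step 1: +2 fires, +1 burnt (F count now 2)
Step 2: +3 fires, +2 burnt (F count now 3)
Step 3: +2 fires, +3 burnt (F count now 2)
Step 4: +4 fires, +2 burnt (F count now 4)
Step 5: +3 fires, +4 burnt (F count now 3)
Step 6: +1 fires, +3 burnt (F count now 1)
Step 7: +0 fires, +1 burnt (F count now 0)
Fire out after step 7
Initially T: 21, now '.': 24
Total burnt (originally-T cells now '.'): 15

Answer: 15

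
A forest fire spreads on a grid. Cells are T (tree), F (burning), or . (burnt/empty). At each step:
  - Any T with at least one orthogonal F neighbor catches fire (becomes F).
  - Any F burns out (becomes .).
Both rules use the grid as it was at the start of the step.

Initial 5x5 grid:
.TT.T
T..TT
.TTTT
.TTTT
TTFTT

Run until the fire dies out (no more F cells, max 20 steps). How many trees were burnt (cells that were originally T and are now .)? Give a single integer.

Answer: 15

Derivation:
Step 1: +3 fires, +1 burnt (F count now 3)
Step 2: +5 fires, +3 burnt (F count now 5)
Step 3: +3 fires, +5 burnt (F count now 3)
Step 4: +2 fires, +3 burnt (F count now 2)
Step 5: +1 fires, +2 burnt (F count now 1)
Step 6: +1 fires, +1 burnt (F count now 1)
Step 7: +0 fires, +1 burnt (F count now 0)
Fire out after step 7
Initially T: 18, now '.': 22
Total burnt (originally-T cells now '.'): 15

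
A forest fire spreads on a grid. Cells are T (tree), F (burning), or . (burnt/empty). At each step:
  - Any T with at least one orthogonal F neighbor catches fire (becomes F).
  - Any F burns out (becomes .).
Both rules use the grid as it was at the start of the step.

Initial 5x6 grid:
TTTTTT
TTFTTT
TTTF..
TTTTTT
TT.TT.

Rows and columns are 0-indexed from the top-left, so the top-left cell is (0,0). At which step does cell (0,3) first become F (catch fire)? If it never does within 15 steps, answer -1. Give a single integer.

Step 1: cell (0,3)='T' (+5 fires, +2 burnt)
Step 2: cell (0,3)='F' (+8 fires, +5 burnt)
  -> target ignites at step 2
Step 3: cell (0,3)='.' (+7 fires, +8 burnt)
Step 4: cell (0,3)='.' (+3 fires, +7 burnt)
Step 5: cell (0,3)='.' (+1 fires, +3 burnt)
Step 6: cell (0,3)='.' (+0 fires, +1 burnt)
  fire out at step 6

2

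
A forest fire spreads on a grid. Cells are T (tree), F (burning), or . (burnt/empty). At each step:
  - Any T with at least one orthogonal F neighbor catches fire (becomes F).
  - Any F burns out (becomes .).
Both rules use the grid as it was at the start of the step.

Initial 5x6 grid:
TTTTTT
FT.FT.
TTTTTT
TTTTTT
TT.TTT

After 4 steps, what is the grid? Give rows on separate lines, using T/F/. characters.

Step 1: 6 trees catch fire, 2 burn out
  FTTFTT
  .F..F.
  FTTFTT
  TTTTTT
  TT.TTT
Step 2: 8 trees catch fire, 6 burn out
  .FF.FT
  ......
  .FF.FT
  FTTFTT
  TT.TTT
Step 3: 7 trees catch fire, 8 burn out
  .....F
  ......
  .....F
  .FF.FT
  FT.FTT
Step 4: 3 trees catch fire, 7 burn out
  ......
  ......
  ......
  .....F
  .F..FT

......
......
......
.....F
.F..FT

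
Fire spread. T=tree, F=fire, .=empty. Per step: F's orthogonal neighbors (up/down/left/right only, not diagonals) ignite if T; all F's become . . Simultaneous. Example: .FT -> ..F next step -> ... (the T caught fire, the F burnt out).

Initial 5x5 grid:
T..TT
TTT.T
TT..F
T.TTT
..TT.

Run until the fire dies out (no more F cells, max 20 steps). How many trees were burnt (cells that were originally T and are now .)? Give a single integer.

Answer: 8

Derivation:
Step 1: +2 fires, +1 burnt (F count now 2)
Step 2: +2 fires, +2 burnt (F count now 2)
Step 3: +3 fires, +2 burnt (F count now 3)
Step 4: +1 fires, +3 burnt (F count now 1)
Step 5: +0 fires, +1 burnt (F count now 0)
Fire out after step 5
Initially T: 15, now '.': 18
Total burnt (originally-T cells now '.'): 8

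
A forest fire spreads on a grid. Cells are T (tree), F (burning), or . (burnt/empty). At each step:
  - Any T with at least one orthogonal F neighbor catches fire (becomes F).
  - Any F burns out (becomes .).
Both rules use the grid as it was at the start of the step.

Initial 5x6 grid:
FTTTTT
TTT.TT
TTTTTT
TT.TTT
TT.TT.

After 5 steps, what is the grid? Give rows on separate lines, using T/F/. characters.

Step 1: 2 trees catch fire, 1 burn out
  .FTTTT
  FTT.TT
  TTTTTT
  TT.TTT
  TT.TT.
Step 2: 3 trees catch fire, 2 burn out
  ..FTTT
  .FT.TT
  FTTTTT
  TT.TTT
  TT.TT.
Step 3: 4 trees catch fire, 3 burn out
  ...FTT
  ..F.TT
  .FTTTT
  FT.TTT
  TT.TT.
Step 4: 4 trees catch fire, 4 burn out
  ....FT
  ....TT
  ..FTTT
  .F.TTT
  FT.TT.
Step 5: 4 trees catch fire, 4 burn out
  .....F
  ....FT
  ...FTT
  ...TTT
  .F.TT.

.....F
....FT
...FTT
...TTT
.F.TT.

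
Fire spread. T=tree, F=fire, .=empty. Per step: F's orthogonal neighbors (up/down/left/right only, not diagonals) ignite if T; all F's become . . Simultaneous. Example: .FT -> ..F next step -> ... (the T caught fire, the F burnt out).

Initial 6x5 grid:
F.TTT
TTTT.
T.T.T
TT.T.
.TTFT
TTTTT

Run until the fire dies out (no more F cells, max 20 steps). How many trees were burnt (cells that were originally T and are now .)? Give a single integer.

Answer: 20

Derivation:
Step 1: +5 fires, +2 burnt (F count now 5)
Step 2: +5 fires, +5 burnt (F count now 5)
Step 3: +4 fires, +5 burnt (F count now 4)
Step 4: +4 fires, +4 burnt (F count now 4)
Step 5: +1 fires, +4 burnt (F count now 1)
Step 6: +1 fires, +1 burnt (F count now 1)
Step 7: +0 fires, +1 burnt (F count now 0)
Fire out after step 7
Initially T: 21, now '.': 29
Total burnt (originally-T cells now '.'): 20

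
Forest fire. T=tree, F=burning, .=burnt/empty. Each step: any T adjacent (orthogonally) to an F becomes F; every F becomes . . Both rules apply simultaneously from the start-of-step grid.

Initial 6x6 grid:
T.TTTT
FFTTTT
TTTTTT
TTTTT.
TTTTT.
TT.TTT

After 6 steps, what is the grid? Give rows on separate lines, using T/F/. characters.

Step 1: 4 trees catch fire, 2 burn out
  F.TTTT
  ..FTTT
  FFTTTT
  TTTTT.
  TTTTT.
  TT.TTT
Step 2: 5 trees catch fire, 4 burn out
  ..FTTT
  ...FTT
  ..FTTT
  FFTTT.
  TTTTT.
  TT.TTT
Step 3: 6 trees catch fire, 5 burn out
  ...FTT
  ....FT
  ...FTT
  ..FTT.
  FFTTT.
  TT.TTT
Step 4: 7 trees catch fire, 6 burn out
  ....FT
  .....F
  ....FT
  ...FT.
  ..FTT.
  FF.TTT
Step 5: 4 trees catch fire, 7 burn out
  .....F
  ......
  .....F
  ....F.
  ...FT.
  ...TTT
Step 6: 2 trees catch fire, 4 burn out
  ......
  ......
  ......
  ......
  ....F.
  ...FTT

......
......
......
......
....F.
...FTT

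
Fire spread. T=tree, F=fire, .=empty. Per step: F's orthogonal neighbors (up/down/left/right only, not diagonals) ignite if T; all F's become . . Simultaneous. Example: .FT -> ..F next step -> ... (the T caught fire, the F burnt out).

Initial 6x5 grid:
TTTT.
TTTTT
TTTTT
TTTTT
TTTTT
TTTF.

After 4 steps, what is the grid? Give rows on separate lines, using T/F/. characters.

Step 1: 2 trees catch fire, 1 burn out
  TTTT.
  TTTTT
  TTTTT
  TTTTT
  TTTFT
  TTF..
Step 2: 4 trees catch fire, 2 burn out
  TTTT.
  TTTTT
  TTTTT
  TTTFT
  TTF.F
  TF...
Step 3: 5 trees catch fire, 4 burn out
  TTTT.
  TTTTT
  TTTFT
  TTF.F
  TF...
  F....
Step 4: 5 trees catch fire, 5 burn out
  TTTT.
  TTTFT
  TTF.F
  TF...
  F....
  .....

TTTT.
TTTFT
TTF.F
TF...
F....
.....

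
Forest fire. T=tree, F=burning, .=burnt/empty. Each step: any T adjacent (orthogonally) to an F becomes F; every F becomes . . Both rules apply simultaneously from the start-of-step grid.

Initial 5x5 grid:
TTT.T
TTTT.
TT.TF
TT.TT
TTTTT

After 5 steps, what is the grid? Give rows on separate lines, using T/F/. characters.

Step 1: 2 trees catch fire, 1 burn out
  TTT.T
  TTTT.
  TT.F.
  TT.TF
  TTTTT
Step 2: 3 trees catch fire, 2 burn out
  TTT.T
  TTTF.
  TT...
  TT.F.
  TTTTF
Step 3: 2 trees catch fire, 3 burn out
  TTT.T
  TTF..
  TT...
  TT...
  TTTF.
Step 4: 3 trees catch fire, 2 burn out
  TTF.T
  TF...
  TT...
  TT...
  TTF..
Step 5: 4 trees catch fire, 3 burn out
  TF..T
  F....
  TF...
  TT...
  TF...

TF..T
F....
TF...
TT...
TF...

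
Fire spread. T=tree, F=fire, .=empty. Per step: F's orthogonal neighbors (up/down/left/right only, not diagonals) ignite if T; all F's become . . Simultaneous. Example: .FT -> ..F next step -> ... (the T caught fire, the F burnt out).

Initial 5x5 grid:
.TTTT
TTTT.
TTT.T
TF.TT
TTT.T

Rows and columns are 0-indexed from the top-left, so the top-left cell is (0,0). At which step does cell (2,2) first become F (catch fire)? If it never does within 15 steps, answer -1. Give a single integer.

Step 1: cell (2,2)='T' (+3 fires, +1 burnt)
Step 2: cell (2,2)='F' (+5 fires, +3 burnt)
  -> target ignites at step 2
Step 3: cell (2,2)='.' (+3 fires, +5 burnt)
Step 4: cell (2,2)='.' (+2 fires, +3 burnt)
Step 5: cell (2,2)='.' (+1 fires, +2 burnt)
Step 6: cell (2,2)='.' (+1 fires, +1 burnt)
Step 7: cell (2,2)='.' (+0 fires, +1 burnt)
  fire out at step 7

2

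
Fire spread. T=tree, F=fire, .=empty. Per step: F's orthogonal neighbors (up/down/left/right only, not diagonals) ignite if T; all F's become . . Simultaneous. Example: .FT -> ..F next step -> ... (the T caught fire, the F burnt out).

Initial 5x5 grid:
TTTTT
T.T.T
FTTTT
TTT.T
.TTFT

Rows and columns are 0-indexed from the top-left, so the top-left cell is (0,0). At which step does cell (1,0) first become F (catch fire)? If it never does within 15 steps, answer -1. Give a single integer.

Step 1: cell (1,0)='F' (+5 fires, +2 burnt)
  -> target ignites at step 1
Step 2: cell (1,0)='.' (+6 fires, +5 burnt)
Step 3: cell (1,0)='.' (+4 fires, +6 burnt)
Step 4: cell (1,0)='.' (+2 fires, +4 burnt)
Step 5: cell (1,0)='.' (+2 fires, +2 burnt)
Step 6: cell (1,0)='.' (+0 fires, +2 burnt)
  fire out at step 6

1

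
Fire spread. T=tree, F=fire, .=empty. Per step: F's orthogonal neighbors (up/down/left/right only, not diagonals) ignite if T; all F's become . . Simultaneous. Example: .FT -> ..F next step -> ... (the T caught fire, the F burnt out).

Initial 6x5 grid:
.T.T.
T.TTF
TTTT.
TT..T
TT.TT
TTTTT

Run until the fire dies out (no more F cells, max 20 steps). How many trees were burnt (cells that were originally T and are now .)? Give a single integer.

Answer: 20

Derivation:
Step 1: +1 fires, +1 burnt (F count now 1)
Step 2: +3 fires, +1 burnt (F count now 3)
Step 3: +1 fires, +3 burnt (F count now 1)
Step 4: +1 fires, +1 burnt (F count now 1)
Step 5: +2 fires, +1 burnt (F count now 2)
Step 6: +3 fires, +2 burnt (F count now 3)
Step 7: +2 fires, +3 burnt (F count now 2)
Step 8: +2 fires, +2 burnt (F count now 2)
Step 9: +1 fires, +2 burnt (F count now 1)
Step 10: +2 fires, +1 burnt (F count now 2)
Step 11: +1 fires, +2 burnt (F count now 1)
Step 12: +1 fires, +1 burnt (F count now 1)
Step 13: +0 fires, +1 burnt (F count now 0)
Fire out after step 13
Initially T: 21, now '.': 29
Total burnt (originally-T cells now '.'): 20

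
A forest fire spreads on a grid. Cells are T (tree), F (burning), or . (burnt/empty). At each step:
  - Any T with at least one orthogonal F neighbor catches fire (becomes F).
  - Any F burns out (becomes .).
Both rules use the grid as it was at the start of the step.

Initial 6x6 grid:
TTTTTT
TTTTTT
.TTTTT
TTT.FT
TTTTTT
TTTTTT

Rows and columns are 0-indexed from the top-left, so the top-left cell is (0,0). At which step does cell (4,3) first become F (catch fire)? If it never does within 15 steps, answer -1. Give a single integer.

Step 1: cell (4,3)='T' (+3 fires, +1 burnt)
Step 2: cell (4,3)='F' (+6 fires, +3 burnt)
  -> target ignites at step 2
Step 3: cell (4,3)='.' (+7 fires, +6 burnt)
Step 4: cell (4,3)='.' (+7 fires, +7 burnt)
Step 5: cell (4,3)='.' (+5 fires, +7 burnt)
Step 6: cell (4,3)='.' (+4 fires, +5 burnt)
Step 7: cell (4,3)='.' (+1 fires, +4 burnt)
Step 8: cell (4,3)='.' (+0 fires, +1 burnt)
  fire out at step 8

2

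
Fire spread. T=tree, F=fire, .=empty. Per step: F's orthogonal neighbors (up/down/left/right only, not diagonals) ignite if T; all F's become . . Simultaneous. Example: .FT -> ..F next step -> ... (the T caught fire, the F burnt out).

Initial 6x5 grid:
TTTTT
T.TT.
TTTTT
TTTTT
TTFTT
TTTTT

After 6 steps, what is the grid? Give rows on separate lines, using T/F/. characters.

Step 1: 4 trees catch fire, 1 burn out
  TTTTT
  T.TT.
  TTTTT
  TTFTT
  TF.FT
  TTFTT
Step 2: 7 trees catch fire, 4 burn out
  TTTTT
  T.TT.
  TTFTT
  TF.FT
  F...F
  TF.FT
Step 3: 7 trees catch fire, 7 burn out
  TTTTT
  T.FT.
  TF.FT
  F...F
  .....
  F...F
Step 4: 4 trees catch fire, 7 burn out
  TTFTT
  T..F.
  F...F
  .....
  .....
  .....
Step 5: 3 trees catch fire, 4 burn out
  TF.FT
  F....
  .....
  .....
  .....
  .....
Step 6: 2 trees catch fire, 3 burn out
  F...F
  .....
  .....
  .....
  .....
  .....

F...F
.....
.....
.....
.....
.....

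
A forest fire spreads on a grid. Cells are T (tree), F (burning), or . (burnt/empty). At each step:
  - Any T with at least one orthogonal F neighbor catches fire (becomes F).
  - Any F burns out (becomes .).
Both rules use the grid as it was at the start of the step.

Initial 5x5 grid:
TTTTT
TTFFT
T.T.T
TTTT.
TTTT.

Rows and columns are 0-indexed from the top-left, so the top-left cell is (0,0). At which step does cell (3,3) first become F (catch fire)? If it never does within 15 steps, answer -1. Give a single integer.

Step 1: cell (3,3)='T' (+5 fires, +2 burnt)
Step 2: cell (3,3)='T' (+5 fires, +5 burnt)
Step 3: cell (3,3)='F' (+5 fires, +5 burnt)
  -> target ignites at step 3
Step 4: cell (3,3)='.' (+3 fires, +5 burnt)
Step 5: cell (3,3)='.' (+1 fires, +3 burnt)
Step 6: cell (3,3)='.' (+0 fires, +1 burnt)
  fire out at step 6

3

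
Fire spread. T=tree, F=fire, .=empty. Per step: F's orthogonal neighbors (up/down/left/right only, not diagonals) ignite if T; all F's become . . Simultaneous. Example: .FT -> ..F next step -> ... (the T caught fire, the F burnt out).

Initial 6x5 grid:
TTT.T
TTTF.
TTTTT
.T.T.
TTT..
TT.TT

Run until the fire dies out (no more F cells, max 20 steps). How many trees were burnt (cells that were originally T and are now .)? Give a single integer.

Step 1: +2 fires, +1 burnt (F count now 2)
Step 2: +5 fires, +2 burnt (F count now 5)
Step 3: +3 fires, +5 burnt (F count now 3)
Step 4: +3 fires, +3 burnt (F count now 3)
Step 5: +1 fires, +3 burnt (F count now 1)
Step 6: +3 fires, +1 burnt (F count now 3)
Step 7: +1 fires, +3 burnt (F count now 1)
Step 8: +0 fires, +1 burnt (F count now 0)
Fire out after step 8
Initially T: 21, now '.': 27
Total burnt (originally-T cells now '.'): 18

Answer: 18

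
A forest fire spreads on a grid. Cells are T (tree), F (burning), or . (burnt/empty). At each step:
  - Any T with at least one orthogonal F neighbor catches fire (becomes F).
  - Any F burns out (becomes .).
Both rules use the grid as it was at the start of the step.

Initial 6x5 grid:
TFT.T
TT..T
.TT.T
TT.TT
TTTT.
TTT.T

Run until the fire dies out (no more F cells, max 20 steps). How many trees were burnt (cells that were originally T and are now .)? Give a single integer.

Step 1: +3 fires, +1 burnt (F count now 3)
Step 2: +2 fires, +3 burnt (F count now 2)
Step 3: +2 fires, +2 burnt (F count now 2)
Step 4: +2 fires, +2 burnt (F count now 2)
Step 5: +3 fires, +2 burnt (F count now 3)
Step 6: +3 fires, +3 burnt (F count now 3)
Step 7: +1 fires, +3 burnt (F count now 1)
Step 8: +1 fires, +1 burnt (F count now 1)
Step 9: +1 fires, +1 burnt (F count now 1)
Step 10: +1 fires, +1 burnt (F count now 1)
Step 11: +1 fires, +1 burnt (F count now 1)
Step 12: +0 fires, +1 burnt (F count now 0)
Fire out after step 12
Initially T: 21, now '.': 29
Total burnt (originally-T cells now '.'): 20

Answer: 20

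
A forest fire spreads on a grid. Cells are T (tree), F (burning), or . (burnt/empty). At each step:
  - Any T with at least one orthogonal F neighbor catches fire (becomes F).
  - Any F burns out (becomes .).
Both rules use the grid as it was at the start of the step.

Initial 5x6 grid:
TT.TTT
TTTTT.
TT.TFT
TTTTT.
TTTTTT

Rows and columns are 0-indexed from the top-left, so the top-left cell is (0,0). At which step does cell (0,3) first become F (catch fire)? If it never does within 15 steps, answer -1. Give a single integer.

Step 1: cell (0,3)='T' (+4 fires, +1 burnt)
Step 2: cell (0,3)='T' (+4 fires, +4 burnt)
Step 3: cell (0,3)='F' (+6 fires, +4 burnt)
  -> target ignites at step 3
Step 4: cell (0,3)='.' (+3 fires, +6 burnt)
Step 5: cell (0,3)='.' (+5 fires, +3 burnt)
Step 6: cell (0,3)='.' (+3 fires, +5 burnt)
Step 7: cell (0,3)='.' (+0 fires, +3 burnt)
  fire out at step 7

3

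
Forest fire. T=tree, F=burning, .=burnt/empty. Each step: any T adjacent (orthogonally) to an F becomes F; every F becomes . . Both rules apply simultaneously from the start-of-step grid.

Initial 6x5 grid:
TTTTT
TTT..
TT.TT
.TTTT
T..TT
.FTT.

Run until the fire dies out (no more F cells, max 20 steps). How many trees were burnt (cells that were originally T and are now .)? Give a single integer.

Answer: 20

Derivation:
Step 1: +1 fires, +1 burnt (F count now 1)
Step 2: +1 fires, +1 burnt (F count now 1)
Step 3: +1 fires, +1 burnt (F count now 1)
Step 4: +2 fires, +1 burnt (F count now 2)
Step 5: +3 fires, +2 burnt (F count now 3)
Step 6: +2 fires, +3 burnt (F count now 2)
Step 7: +1 fires, +2 burnt (F count now 1)
Step 8: +2 fires, +1 burnt (F count now 2)
Step 9: +3 fires, +2 burnt (F count now 3)
Step 10: +2 fires, +3 burnt (F count now 2)
Step 11: +1 fires, +2 burnt (F count now 1)
Step 12: +1 fires, +1 burnt (F count now 1)
Step 13: +0 fires, +1 burnt (F count now 0)
Fire out after step 13
Initially T: 21, now '.': 29
Total burnt (originally-T cells now '.'): 20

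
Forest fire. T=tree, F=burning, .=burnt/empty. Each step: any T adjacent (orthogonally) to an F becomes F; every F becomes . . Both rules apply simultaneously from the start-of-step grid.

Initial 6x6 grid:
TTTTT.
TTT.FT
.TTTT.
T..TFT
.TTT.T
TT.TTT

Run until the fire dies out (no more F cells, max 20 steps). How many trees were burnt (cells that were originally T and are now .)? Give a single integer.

Answer: 24

Derivation:
Step 1: +5 fires, +2 burnt (F count now 5)
Step 2: +4 fires, +5 burnt (F count now 4)
Step 3: +5 fires, +4 burnt (F count now 5)
Step 4: +5 fires, +5 burnt (F count now 5)
Step 5: +3 fires, +5 burnt (F count now 3)
Step 6: +2 fires, +3 burnt (F count now 2)
Step 7: +0 fires, +2 burnt (F count now 0)
Fire out after step 7
Initially T: 25, now '.': 35
Total burnt (originally-T cells now '.'): 24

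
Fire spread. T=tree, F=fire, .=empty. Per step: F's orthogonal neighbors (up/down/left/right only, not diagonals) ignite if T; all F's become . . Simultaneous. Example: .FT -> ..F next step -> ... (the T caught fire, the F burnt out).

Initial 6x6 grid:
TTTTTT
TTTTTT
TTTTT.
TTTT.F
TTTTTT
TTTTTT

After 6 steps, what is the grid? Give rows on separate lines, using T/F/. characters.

Step 1: 1 trees catch fire, 1 burn out
  TTTTTT
  TTTTTT
  TTTTT.
  TTTT..
  TTTTTF
  TTTTTT
Step 2: 2 trees catch fire, 1 burn out
  TTTTTT
  TTTTTT
  TTTTT.
  TTTT..
  TTTTF.
  TTTTTF
Step 3: 2 trees catch fire, 2 burn out
  TTTTTT
  TTTTTT
  TTTTT.
  TTTT..
  TTTF..
  TTTTF.
Step 4: 3 trees catch fire, 2 burn out
  TTTTTT
  TTTTTT
  TTTTT.
  TTTF..
  TTF...
  TTTF..
Step 5: 4 trees catch fire, 3 burn out
  TTTTTT
  TTTTTT
  TTTFT.
  TTF...
  TF....
  TTF...
Step 6: 6 trees catch fire, 4 burn out
  TTTTTT
  TTTFTT
  TTF.F.
  TF....
  F.....
  TF....

TTTTTT
TTTFTT
TTF.F.
TF....
F.....
TF....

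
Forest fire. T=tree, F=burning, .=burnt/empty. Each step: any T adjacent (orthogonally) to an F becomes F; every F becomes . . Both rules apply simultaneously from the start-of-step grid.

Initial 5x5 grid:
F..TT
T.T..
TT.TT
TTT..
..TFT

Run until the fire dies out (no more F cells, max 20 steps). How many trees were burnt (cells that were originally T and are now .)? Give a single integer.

Answer: 8

Derivation:
Step 1: +3 fires, +2 burnt (F count now 3)
Step 2: +2 fires, +3 burnt (F count now 2)
Step 3: +3 fires, +2 burnt (F count now 3)
Step 4: +0 fires, +3 burnt (F count now 0)
Fire out after step 4
Initially T: 13, now '.': 20
Total burnt (originally-T cells now '.'): 8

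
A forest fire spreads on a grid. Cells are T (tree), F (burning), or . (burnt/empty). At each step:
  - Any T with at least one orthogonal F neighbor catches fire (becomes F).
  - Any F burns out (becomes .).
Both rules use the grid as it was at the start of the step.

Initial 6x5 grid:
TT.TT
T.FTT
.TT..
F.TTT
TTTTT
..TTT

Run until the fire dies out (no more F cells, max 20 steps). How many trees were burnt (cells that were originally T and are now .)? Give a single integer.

Answer: 17

Derivation:
Step 1: +3 fires, +2 burnt (F count now 3)
Step 2: +5 fires, +3 burnt (F count now 5)
Step 3: +3 fires, +5 burnt (F count now 3)
Step 4: +3 fires, +3 burnt (F count now 3)
Step 5: +2 fires, +3 burnt (F count now 2)
Step 6: +1 fires, +2 burnt (F count now 1)
Step 7: +0 fires, +1 burnt (F count now 0)
Fire out after step 7
Initially T: 20, now '.': 27
Total burnt (originally-T cells now '.'): 17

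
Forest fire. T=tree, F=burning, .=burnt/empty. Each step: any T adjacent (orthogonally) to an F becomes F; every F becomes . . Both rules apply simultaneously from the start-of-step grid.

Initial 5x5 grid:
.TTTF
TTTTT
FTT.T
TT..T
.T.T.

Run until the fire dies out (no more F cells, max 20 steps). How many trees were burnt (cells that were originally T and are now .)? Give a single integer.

Answer: 15

Derivation:
Step 1: +5 fires, +2 burnt (F count now 5)
Step 2: +6 fires, +5 burnt (F count now 6)
Step 3: +4 fires, +6 burnt (F count now 4)
Step 4: +0 fires, +4 burnt (F count now 0)
Fire out after step 4
Initially T: 16, now '.': 24
Total burnt (originally-T cells now '.'): 15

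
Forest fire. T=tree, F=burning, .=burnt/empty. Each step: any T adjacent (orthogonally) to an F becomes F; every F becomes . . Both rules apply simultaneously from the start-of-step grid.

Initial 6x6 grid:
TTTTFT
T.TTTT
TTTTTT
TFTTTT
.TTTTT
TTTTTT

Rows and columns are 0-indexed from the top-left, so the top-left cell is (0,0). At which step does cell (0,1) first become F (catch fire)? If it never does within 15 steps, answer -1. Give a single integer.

Step 1: cell (0,1)='T' (+7 fires, +2 burnt)
Step 2: cell (0,1)='T' (+9 fires, +7 burnt)
Step 3: cell (0,1)='F' (+9 fires, +9 burnt)
  -> target ignites at step 3
Step 4: cell (0,1)='.' (+4 fires, +9 burnt)
Step 5: cell (0,1)='.' (+2 fires, +4 burnt)
Step 6: cell (0,1)='.' (+1 fires, +2 burnt)
Step 7: cell (0,1)='.' (+0 fires, +1 burnt)
  fire out at step 7

3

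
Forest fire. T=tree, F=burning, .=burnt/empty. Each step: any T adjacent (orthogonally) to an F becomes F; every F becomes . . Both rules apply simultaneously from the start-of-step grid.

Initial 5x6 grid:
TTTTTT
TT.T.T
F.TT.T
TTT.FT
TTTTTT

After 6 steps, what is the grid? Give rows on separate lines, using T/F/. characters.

Step 1: 4 trees catch fire, 2 burn out
  TTTTTT
  FT.T.T
  ..TT.T
  FTT..F
  TTTTFT
Step 2: 7 trees catch fire, 4 burn out
  FTTTTT
  .F.T.T
  ..TT.F
  .FT...
  FTTF.F
Step 3: 5 trees catch fire, 7 burn out
  .FTTTT
  ...T.F
  ..TT..
  ..F...
  .FF...
Step 4: 3 trees catch fire, 5 burn out
  ..FTTF
  ...T..
  ..FT..
  ......
  ......
Step 5: 3 trees catch fire, 3 burn out
  ...FF.
  ...T..
  ...F..
  ......
  ......
Step 6: 1 trees catch fire, 3 burn out
  ......
  ...F..
  ......
  ......
  ......

......
...F..
......
......
......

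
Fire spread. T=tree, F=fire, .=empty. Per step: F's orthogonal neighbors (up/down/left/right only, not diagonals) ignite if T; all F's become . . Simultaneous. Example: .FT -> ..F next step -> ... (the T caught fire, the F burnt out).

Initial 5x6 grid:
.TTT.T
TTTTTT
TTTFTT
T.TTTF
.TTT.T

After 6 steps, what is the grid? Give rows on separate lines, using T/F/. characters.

Step 1: 7 trees catch fire, 2 burn out
  .TTT.T
  TTTFTT
  TTF.FF
  T.TFF.
  .TTT.F
Step 2: 7 trees catch fire, 7 burn out
  .TTF.T
  TTF.FF
  TF....
  T.F...
  .TTF..
Step 3: 5 trees catch fire, 7 burn out
  .TF..F
  TF....
  F.....
  T.....
  .TF...
Step 4: 4 trees catch fire, 5 burn out
  .F....
  F.....
  ......
  F.....
  .F....
Step 5: 0 trees catch fire, 4 burn out
  ......
  ......
  ......
  ......
  ......
Step 6: 0 trees catch fire, 0 burn out
  ......
  ......
  ......
  ......
  ......

......
......
......
......
......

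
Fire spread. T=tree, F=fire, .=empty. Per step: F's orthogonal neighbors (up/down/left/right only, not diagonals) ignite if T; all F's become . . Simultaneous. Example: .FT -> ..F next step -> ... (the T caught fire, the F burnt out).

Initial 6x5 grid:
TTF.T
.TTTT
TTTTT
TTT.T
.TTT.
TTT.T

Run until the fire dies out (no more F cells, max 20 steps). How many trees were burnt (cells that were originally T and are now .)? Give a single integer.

Answer: 22

Derivation:
Step 1: +2 fires, +1 burnt (F count now 2)
Step 2: +4 fires, +2 burnt (F count now 4)
Step 3: +4 fires, +4 burnt (F count now 4)
Step 4: +5 fires, +4 burnt (F count now 5)
Step 5: +5 fires, +5 burnt (F count now 5)
Step 6: +1 fires, +5 burnt (F count now 1)
Step 7: +1 fires, +1 burnt (F count now 1)
Step 8: +0 fires, +1 burnt (F count now 0)
Fire out after step 8
Initially T: 23, now '.': 29
Total burnt (originally-T cells now '.'): 22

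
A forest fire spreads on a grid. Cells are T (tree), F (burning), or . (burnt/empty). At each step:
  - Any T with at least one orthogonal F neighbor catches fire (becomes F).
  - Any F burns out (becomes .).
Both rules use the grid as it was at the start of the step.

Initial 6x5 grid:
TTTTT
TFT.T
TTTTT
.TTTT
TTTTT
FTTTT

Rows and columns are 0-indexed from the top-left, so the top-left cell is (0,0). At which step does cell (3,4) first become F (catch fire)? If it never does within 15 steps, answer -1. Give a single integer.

Step 1: cell (3,4)='T' (+6 fires, +2 burnt)
Step 2: cell (3,4)='T' (+7 fires, +6 burnt)
Step 3: cell (3,4)='T' (+5 fires, +7 burnt)
Step 4: cell (3,4)='T' (+5 fires, +5 burnt)
Step 5: cell (3,4)='F' (+3 fires, +5 burnt)
  -> target ignites at step 5
Step 6: cell (3,4)='.' (+0 fires, +3 burnt)
  fire out at step 6

5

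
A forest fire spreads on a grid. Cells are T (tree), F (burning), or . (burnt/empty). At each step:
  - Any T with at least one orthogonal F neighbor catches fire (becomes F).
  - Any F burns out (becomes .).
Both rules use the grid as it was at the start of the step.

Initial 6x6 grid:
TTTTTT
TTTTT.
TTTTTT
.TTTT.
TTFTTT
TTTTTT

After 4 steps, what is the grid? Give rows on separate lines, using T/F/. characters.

Step 1: 4 trees catch fire, 1 burn out
  TTTTTT
  TTTTT.
  TTTTTT
  .TFTT.
  TF.FTT
  TTFTTT
Step 2: 7 trees catch fire, 4 burn out
  TTTTTT
  TTTTT.
  TTFTTT
  .F.FT.
  F...FT
  TF.FTT
Step 3: 7 trees catch fire, 7 burn out
  TTTTTT
  TTFTT.
  TF.FTT
  ....F.
  .....F
  F...FT
Step 4: 6 trees catch fire, 7 burn out
  TTFTTT
  TF.FT.
  F...FT
  ......
  ......
  .....F

TTFTTT
TF.FT.
F...FT
......
......
.....F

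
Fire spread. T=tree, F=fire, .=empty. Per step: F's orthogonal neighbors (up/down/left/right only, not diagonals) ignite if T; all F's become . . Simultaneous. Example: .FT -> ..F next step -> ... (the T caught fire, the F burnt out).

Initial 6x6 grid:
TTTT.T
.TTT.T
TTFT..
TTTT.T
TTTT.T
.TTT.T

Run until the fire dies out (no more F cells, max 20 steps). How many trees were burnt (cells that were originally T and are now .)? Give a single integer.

Answer: 21

Derivation:
Step 1: +4 fires, +1 burnt (F count now 4)
Step 2: +7 fires, +4 burnt (F count now 7)
Step 3: +6 fires, +7 burnt (F count now 6)
Step 4: +4 fires, +6 burnt (F count now 4)
Step 5: +0 fires, +4 burnt (F count now 0)
Fire out after step 5
Initially T: 26, now '.': 31
Total burnt (originally-T cells now '.'): 21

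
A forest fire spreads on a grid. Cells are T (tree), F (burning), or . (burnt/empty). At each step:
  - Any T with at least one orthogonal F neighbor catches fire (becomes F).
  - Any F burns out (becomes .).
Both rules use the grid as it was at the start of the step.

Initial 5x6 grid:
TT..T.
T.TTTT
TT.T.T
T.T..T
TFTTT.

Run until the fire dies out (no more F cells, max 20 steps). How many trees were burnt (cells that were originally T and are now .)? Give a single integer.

Step 1: +2 fires, +1 burnt (F count now 2)
Step 2: +3 fires, +2 burnt (F count now 3)
Step 3: +2 fires, +3 burnt (F count now 2)
Step 4: +2 fires, +2 burnt (F count now 2)
Step 5: +1 fires, +2 burnt (F count now 1)
Step 6: +1 fires, +1 burnt (F count now 1)
Step 7: +0 fires, +1 burnt (F count now 0)
Fire out after step 7
Initially T: 19, now '.': 22
Total burnt (originally-T cells now '.'): 11

Answer: 11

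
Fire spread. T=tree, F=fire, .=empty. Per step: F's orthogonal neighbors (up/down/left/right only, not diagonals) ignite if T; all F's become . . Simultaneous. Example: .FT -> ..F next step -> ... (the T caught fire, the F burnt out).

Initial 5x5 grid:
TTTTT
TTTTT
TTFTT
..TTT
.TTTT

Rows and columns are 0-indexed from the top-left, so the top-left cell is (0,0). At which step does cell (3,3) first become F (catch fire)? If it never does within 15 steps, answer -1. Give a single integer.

Step 1: cell (3,3)='T' (+4 fires, +1 burnt)
Step 2: cell (3,3)='F' (+7 fires, +4 burnt)
  -> target ignites at step 2
Step 3: cell (3,3)='.' (+7 fires, +7 burnt)
Step 4: cell (3,3)='.' (+3 fires, +7 burnt)
Step 5: cell (3,3)='.' (+0 fires, +3 burnt)
  fire out at step 5

2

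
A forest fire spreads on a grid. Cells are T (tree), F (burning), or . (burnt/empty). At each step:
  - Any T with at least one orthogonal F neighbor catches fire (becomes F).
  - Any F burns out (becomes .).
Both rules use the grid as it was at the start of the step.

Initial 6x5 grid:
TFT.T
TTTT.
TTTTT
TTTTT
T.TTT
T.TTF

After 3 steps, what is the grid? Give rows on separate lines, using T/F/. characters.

Step 1: 5 trees catch fire, 2 burn out
  F.F.T
  TFTT.
  TTTTT
  TTTTT
  T.TTF
  T.TF.
Step 2: 6 trees catch fire, 5 burn out
  ....T
  F.FT.
  TFTTT
  TTTTF
  T.TF.
  T.F..
Step 3: 7 trees catch fire, 6 burn out
  ....T
  ...F.
  F.FTF
  TFTF.
  T.F..
  T....

....T
...F.
F.FTF
TFTF.
T.F..
T....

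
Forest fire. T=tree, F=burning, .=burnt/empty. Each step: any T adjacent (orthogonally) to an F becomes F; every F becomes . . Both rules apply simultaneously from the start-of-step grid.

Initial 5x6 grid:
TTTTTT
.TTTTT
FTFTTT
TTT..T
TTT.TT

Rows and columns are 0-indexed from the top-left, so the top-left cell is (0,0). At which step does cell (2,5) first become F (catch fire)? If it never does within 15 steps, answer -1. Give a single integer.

Step 1: cell (2,5)='T' (+5 fires, +2 burnt)
Step 2: cell (2,5)='T' (+7 fires, +5 burnt)
Step 3: cell (2,5)='F' (+5 fires, +7 burnt)
  -> target ignites at step 3
Step 4: cell (2,5)='.' (+4 fires, +5 burnt)
Step 5: cell (2,5)='.' (+2 fires, +4 burnt)
Step 6: cell (2,5)='.' (+1 fires, +2 burnt)
Step 7: cell (2,5)='.' (+0 fires, +1 burnt)
  fire out at step 7

3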